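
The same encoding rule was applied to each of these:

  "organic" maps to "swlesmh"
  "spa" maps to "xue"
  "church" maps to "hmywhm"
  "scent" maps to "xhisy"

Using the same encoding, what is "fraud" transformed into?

The shift depends on letter class: consonant r→w is +5, but vowel o→s is +4. Two shifts are in play — +4 for a/e/i/o/u, +5 for every other letter.
Applying it to fraud: f(cons)+5=k, r(cons)+5=w, a(vowel)+4=e, u(vowel)+4=y, d(cons)+5=i.

kweyi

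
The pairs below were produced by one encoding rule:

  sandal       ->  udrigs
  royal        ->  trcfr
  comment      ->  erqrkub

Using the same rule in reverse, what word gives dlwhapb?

biscuit

In sandal: s→u is +2, a→d is +3, n→r is +4, d→i is +5 — the shift increases by 1 each position. The shift increases by 1 at each position, starting from +2: 2, 3, 4, ….
Decoding dlwhapb: d−2=b, l−3=i, w−4=s, h−5=c, a−6=u, p−7=i, b−8=t.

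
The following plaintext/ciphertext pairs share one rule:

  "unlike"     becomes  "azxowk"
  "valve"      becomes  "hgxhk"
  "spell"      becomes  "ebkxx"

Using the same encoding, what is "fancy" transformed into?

rgzok

The shift depends on letter class: consonant n→z is +12, but vowel u→a is +6. Vowels shift forward by 6 and consonants shift forward by 12.
For fancy: f(cons)+12=r, a(vowel)+6=g, n(cons)+12=z, c(cons)+12=o, y(cons)+12=k.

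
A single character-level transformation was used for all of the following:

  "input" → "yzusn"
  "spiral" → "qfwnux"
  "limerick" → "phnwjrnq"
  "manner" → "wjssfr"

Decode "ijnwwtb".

The output letters match the input read backwards, each shifted +5: input reversed is tupni. Two steps: reverse the string, then apply a Caesar shift of +5.
Decoding ijnwwtb: shift back: i−5=d, j−5=e, n−5=i, w−5=r, w−5=r, t−5=o, b−5=w → deirrow; then reverse → worried.

worried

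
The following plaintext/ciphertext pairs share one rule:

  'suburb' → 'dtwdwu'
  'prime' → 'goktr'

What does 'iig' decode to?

The output letters match the input read backwards, each shifted +2: suburb reversed is brubus. The word is reversed, then every letter is shifted forward by 2.
Reversing it on iig: shift back: i−2=g, i−2=g, g−2=e → gge; then reverse → egg.

egg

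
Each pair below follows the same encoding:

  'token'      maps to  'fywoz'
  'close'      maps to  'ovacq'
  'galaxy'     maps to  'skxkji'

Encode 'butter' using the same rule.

It's a Vigenère-style cipher with numeric key [12,10]: position i shifts by key[i mod 2].
On butter: b+12=n, u+10=e, t+12=f, t+10=d, e+12=q, r+10=b.

nefdqb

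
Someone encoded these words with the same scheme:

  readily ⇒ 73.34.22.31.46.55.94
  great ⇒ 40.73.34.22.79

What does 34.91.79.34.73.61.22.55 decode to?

external

r(#18)→73 and e(#5)→34: differences scale by 3, so n = 3·pos + 19. The formula is n = 3×(alphabet index, a=1) + 19.
Decoding 34.91.79.34.73.61.22.55: 34→(34−19)÷3=5=e, 91→(91−19)÷3=24=x, 79→(79−19)÷3=20=t, 34→(34−19)÷3=5=e, 73→(73−19)÷3=18=r, 61→(61−19)÷3=14=n, 22→(22−19)÷3=1=a, 55→(55−19)÷3=12=l.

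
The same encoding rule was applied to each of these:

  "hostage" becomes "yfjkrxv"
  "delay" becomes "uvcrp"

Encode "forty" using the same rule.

wfikp

Compare letters: h→y is +17, o→f is +17, s→j is +17 — a constant shift. Each letter is shifted forward by 17 in the alphabet (a Caesar shift of +17).
On forty: f+17=w, o+17=f, r+17=i, t+17=k, y+17=p.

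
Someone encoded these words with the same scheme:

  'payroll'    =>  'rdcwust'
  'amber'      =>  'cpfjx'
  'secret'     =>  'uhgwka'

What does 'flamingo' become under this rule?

In payroll: p→r is +2, a→d is +3, y→c is +4, r→w is +5 — the shift increases by 1 each position. The shift increases by 1 at each position, starting from +2: 2, 3, 4, ….
On flamingo: f+2=h, l+3=o, a+4=e, m+5=r, i+6=o, n+7=u, g+8=o, o+9=x.

hoerouox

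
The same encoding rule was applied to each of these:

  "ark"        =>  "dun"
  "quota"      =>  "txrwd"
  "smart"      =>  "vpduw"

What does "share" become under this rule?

Compare letters: a→d is +3, r→u is +3, k→n is +3 — a constant shift. Each letter is shifted forward by 3 in the alphabet (a Caesar shift of +3).
On share: s+3=v, h+3=k, a+3=d, r+3=u, e+3=h.

vkduh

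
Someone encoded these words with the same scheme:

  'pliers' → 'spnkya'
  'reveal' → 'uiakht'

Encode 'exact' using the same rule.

hbfia

The shift increases by 1 at each position, starting from +3: 3, 4, 5, ….
For exact: e+3=h, x+4=b, a+5=f, c+6=i, t+7=a.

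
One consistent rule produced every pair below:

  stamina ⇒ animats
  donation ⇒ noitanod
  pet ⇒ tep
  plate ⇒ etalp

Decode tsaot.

toast

The output letters match the input read backwards: stamina reversed is animats. The word is simply reversed.
Undoing it on tsaot: then reverse → toast.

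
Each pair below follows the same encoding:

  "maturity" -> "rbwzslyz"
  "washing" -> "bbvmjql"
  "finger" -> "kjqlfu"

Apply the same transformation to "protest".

Shifts by position in maturity: pos 0: m→r (+5), pos 1: a→b (+1), pos 2: t→w (+3), pos 3: u→z (+5), pos 4: r→s (+1), pos 5: i→l (+3) — repeating every 3. It's a Vigenère-style cipher with numeric key [5,1,3]: position i shifts by key[i mod 3].
For protest: p+5=u, r+1=s, o+3=r, t+5=y, e+1=f, s+3=v, t+5=y.

usryfvy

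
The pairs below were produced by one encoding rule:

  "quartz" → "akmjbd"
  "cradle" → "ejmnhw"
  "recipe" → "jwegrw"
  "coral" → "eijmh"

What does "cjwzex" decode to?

wrench

q(16)→a(0) and u(20)→k(10) fit y≡9x+12 (mod 26); the inverse of 9 mod 26 is 3. Treating letters as 0–25, the rule is x ↦ 9x + 12 (mod 26).
Undoing it on cjwzex: c(2)→3·(2−12)≡22=w; j(9)→3·(9−12)≡17=r; w(22)→3·(22−12)≡4=e; z(25)→3·(25−12)≡13=n; e(4)→3·(4−12)≡2=c; x(23)→3·(23−12)≡7=h (all mod 26).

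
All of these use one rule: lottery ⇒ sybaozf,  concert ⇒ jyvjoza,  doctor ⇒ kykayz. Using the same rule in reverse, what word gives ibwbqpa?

brought

A repeating key of period 3 is used — shifts +7, +10, +8 over and over.
Reversing it on ibwbqpa: i−7=b, b−10=r, w−8=o, b−7=u, q−10=g, p−8=h, a−7=t.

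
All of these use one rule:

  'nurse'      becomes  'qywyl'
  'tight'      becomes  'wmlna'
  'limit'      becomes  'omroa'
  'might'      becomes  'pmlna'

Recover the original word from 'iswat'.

In nurse: n→q is +3, u→y is +4, r→w is +5, s→y is +6 — the shift increases by 1 each position. Letter i (0-indexed) is shifted by i+3, so successive shifts are 3, 4, 5, ….
Undoing it on iswat: i−3=f, s−4=o, w−5=r, a−6=u, t−7=m.

forum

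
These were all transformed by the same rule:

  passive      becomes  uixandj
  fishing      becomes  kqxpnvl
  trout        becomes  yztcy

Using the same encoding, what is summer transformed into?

A repeating key of period 2 is used — shifts +5, +8 over and over.
For summer: s+5=x, u+8=c, m+5=r, m+8=u, e+5=j, r+8=z.

xcrujz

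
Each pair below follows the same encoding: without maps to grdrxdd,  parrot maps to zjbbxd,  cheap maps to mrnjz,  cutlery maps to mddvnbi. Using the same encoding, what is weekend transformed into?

gnnunxn

The shift depends on letter class: consonant w→g is +10, but vowel i→r is +9. Vowels shift forward by 9 and consonants shift forward by 10.
For weekend: w(cons)+10=g, e(vowel)+9=n, e(vowel)+9=n, k(cons)+10=u, e(vowel)+9=n, n(cons)+10=x, d(cons)+10=n.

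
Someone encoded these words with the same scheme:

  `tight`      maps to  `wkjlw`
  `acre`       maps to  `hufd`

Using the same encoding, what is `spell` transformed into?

oohsv

The word is reversed, then every letter is shifted forward by 3.
Applying it to spell: reverse → lleps; then shift: l+3=o, l+3=o, e+3=h, p+3=s, s+3=v.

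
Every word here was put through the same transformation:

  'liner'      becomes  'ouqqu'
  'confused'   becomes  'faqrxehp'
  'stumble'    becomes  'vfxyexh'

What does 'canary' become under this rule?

fmqmuk

A repeating key of period 2 is used — shifts +3, +12 over and over.
Applying it to canary: c+3=f, a+12=m, n+3=q, a+12=m, r+3=u, y+12=k.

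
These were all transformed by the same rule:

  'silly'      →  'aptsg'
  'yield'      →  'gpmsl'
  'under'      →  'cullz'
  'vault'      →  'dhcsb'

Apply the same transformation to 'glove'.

Shifts by position in silly: pos 0: s→a (+8), pos 1: i→p (+7), pos 2: l→t (+8), pos 3: l→s (+7) — repeating every 2. The shifts repeat in a cycle of length 2: positions 0,1,… shift by +8, +7, then the pattern repeats.
On glove: g+8=o, l+7=s, o+8=w, v+7=c, e+8=m.

oswcm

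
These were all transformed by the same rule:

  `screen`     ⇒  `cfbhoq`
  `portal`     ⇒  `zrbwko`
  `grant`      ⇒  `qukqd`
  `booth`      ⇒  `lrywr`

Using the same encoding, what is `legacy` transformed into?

Shifts by position in screen: pos 0: s→c (+10), pos 1: c→f (+3), pos 2: r→b (+10), pos 3: e→h (+3) — repeating every 2. A repeating key of period 2 is used — shifts +10, +3 over and over.
For legacy: l+10=v, e+3=h, g+10=q, a+3=d, c+10=m, y+3=b.

vhqdmb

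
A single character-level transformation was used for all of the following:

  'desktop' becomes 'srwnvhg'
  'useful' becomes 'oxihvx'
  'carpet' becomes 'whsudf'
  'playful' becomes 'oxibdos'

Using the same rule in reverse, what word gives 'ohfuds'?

The output letters match the input read backwards, each shifted +3: desktop reversed is potksed. Read the word backwards and shift each letter +3.
Decoding ohfuds: shift back: o−3=l, h−3=e, f−3=c, u−3=r, d−3=a, s−3=p → lecrap; then reverse → parcel.

parcel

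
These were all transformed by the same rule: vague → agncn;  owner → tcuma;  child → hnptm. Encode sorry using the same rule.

xuyzh

In vague: v→a is +5, a→g is +6, g→n is +7, u→c is +8 — the shift increases by 1 each position. Letter i (0-indexed) is shifted by i+5, so successive shifts are 5, 6, 7, ….
For sorry: s+5=x, o+6=u, r+7=y, r+8=z, y+9=h.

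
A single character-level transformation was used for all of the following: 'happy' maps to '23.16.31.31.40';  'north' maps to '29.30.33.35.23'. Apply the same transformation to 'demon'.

h is letter #8 and maps to 23: an offset of 15. Letters become their 1-based position plus 15 (so a→16, b→17, …).
On demon: d=4→19, e=5→20, m=13→28, o=15→30, n=14→29.

19.20.28.30.29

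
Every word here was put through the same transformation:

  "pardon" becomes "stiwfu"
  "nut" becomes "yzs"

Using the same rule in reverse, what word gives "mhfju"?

The output letters match the input read backwards, each shifted +5: pardon reversed is nodrap. The word is reversed, then every letter is shifted forward by 5.
Undoing it on mhfju: shift back: m−5=h, h−5=c, f−5=a, j−5=e, u−5=p → hcaep; then reverse → peach.

peach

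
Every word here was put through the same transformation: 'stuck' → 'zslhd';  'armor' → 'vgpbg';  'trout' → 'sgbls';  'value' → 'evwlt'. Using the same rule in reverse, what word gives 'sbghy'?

torch

This is an affine cipher: with a=0,…,z=25, each position x becomes (19x+21) mod 26.
Decoding sbghy: s(18)→11·(18−21)≡19=t; b(1)→11·(1−21)≡14=o; g(6)→11·(6−21)≡17=r; h(7)→11·(7−21)≡2=c; y(24)→11·(24−21)≡7=h (all mod 26).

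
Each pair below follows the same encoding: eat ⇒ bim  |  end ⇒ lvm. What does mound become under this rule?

lvcwu

The output letters match the input read backwards, each shifted +8: eat reversed is tae. Two steps: reverse the string, then apply a Caesar shift of +8.
On mound: reverse → dnuom; then shift: d+8=l, n+8=v, u+8=c, o+8=w, m+8=u.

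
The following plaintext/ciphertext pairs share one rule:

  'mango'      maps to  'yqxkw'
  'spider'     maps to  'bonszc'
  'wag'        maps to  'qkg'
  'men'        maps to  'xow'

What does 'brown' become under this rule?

The output letters match the input read backwards, each shifted +10: mango reversed is ognam. The word is reversed, then every letter is shifted forward by 10.
On brown: reverse → nworb; then shift: n+10=x, w+10=g, o+10=y, r+10=b, b+10=l.

xgybl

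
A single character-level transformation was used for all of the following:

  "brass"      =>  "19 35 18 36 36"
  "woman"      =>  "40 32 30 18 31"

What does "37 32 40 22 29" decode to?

towel

b is letter #2 and maps to 19: an offset of 17. Each letter is replaced by its alphabet position (a=1..z=26) + 17.
Decoding 37 32 40 22 29: 37→(37−17)÷1=20=t, 32→(32−17)÷1=15=o, 40→(40−17)÷1=23=w, 22→(22−17)÷1=5=e, 29→(29−17)÷1=12=l.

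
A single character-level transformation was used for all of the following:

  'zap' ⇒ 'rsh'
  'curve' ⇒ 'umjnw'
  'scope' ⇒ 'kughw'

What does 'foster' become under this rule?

Compare letters: z→r is +18, a→s is +18, p→h is +18 — a constant shift. It's a constant shift of +18 (ROT18).
Applying it to foster: f+18=x, o+18=g, s+18=k, t+18=l, e+18=w, r+18=j.

xgklwj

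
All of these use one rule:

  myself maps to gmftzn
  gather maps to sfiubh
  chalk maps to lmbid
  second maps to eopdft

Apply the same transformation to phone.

The output letters match the input read backwards, each shifted +1: myself reversed is flesym. Read the word backwards and shift each letter +1.
Applying it to phone: reverse → enohp; then shift: e+1=f, n+1=o, o+1=p, h+1=i, p+1=q.

fopiq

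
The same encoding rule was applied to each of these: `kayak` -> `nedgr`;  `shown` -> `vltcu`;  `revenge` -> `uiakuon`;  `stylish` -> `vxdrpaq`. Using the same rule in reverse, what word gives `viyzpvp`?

setting

In kayak: k→n is +3, a→e is +4, y→d is +5, a→g is +6 — the shift increases by 1 each position. The shift increases by 1 at each position, starting from +3: 3, 4, 5, ….
Reversing it on viyzpvp: v−3=s, i−4=e, y−5=t, z−6=t, p−7=i, v−8=n, p−9=g.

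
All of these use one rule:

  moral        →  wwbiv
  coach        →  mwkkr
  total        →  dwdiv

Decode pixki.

fancy

Shifts by position in moral: pos 0: m→w (+10), pos 1: o→w (+8), pos 2: r→b (+10), pos 3: a→i (+8) — repeating every 2. The shifts repeat in a cycle of length 2: positions 0,1,… shift by +10, +8, then the pattern repeats.
Undoing it on pixki: p−10=f, i−8=a, x−10=n, k−8=c, i−10=y.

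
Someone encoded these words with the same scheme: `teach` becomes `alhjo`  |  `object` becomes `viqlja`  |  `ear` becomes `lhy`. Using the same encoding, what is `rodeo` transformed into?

Compare letters: t→a is +7, e→l is +7, a→h is +7 — a constant shift. Every letter moves 7 places later in the alphabet, wrapping around z→a.
Applying it to rodeo: r+7=y, o+7=v, d+7=k, e+7=l, o+7=v.

yvklv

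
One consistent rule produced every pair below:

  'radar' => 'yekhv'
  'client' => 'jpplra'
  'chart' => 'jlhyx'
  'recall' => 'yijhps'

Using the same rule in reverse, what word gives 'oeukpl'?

Shifts by position in radar: pos 0: r→y (+7), pos 1: a→e (+4), pos 2: d→k (+7), pos 3: a→h (+7), pos 4: r→v (+4) — repeating every 3. A repeating key of period 3 is used — shifts +7, +4, +7 over and over.
Undoing it on oeukpl: o−7=h, e−4=a, u−7=n, k−7=d, p−4=l, l−7=e.

handle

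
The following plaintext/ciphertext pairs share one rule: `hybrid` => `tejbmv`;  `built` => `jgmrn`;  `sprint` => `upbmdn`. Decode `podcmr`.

pencil

h(7)→t(19) and y(24)→e(4) fit y≡19x+16 (mod 26); the inverse of 19 mod 26 is 11. Treating letters as 0–25, the rule is x ↦ 19x + 16 (mod 26).
Decoding podcmr: p(15)→11·(15−16)≡15=p; o(14)→11·(14−16)≡4=e; d(3)→11·(3−16)≡13=n; c(2)→11·(2−16)≡2=c; m(12)→11·(12−16)≡8=i; r(17)→11·(17−16)≡11=l (all mod 26).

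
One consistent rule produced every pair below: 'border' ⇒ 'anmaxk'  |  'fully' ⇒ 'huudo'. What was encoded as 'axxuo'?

Read the word backwards and shift each letter +9.
Reversing it on axxuo: shift back: a−9=r, x−9=o, x−9=o, u−9=l, o−9=f → roolf; then reverse → floor.

floor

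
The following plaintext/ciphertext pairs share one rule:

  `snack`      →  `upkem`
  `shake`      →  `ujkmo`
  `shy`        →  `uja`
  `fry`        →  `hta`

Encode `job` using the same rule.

The shift depends on letter class: consonant s→u is +2, but vowel a→k is +10. Vowels shift forward by 10 and consonants shift forward by 2.
Applying it to job: j(cons)+2=l, o(vowel)+10=y, b(cons)+2=d.

lyd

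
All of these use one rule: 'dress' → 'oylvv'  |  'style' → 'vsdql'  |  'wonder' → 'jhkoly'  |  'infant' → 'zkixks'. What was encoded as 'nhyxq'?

moral

This is an affine cipher: with a=0,…,z=25, each position x becomes (23x+23) mod 26.
Undoing it on nhyxq: n(13)→17·(13−23)≡12=m; h(7)→17·(7−23)≡14=o; y(24)→17·(24−23)≡17=r; x(23)→17·(23−23)≡0=a; q(16)→17·(16−23)≡11=l (all mod 26).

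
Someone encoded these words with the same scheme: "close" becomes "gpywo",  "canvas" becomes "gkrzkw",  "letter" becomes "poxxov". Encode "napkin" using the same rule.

The shift depends on letter class: consonant c→g is +4, but vowel o→y is +10. Two shifts are in play — +10 for a/e/i/o/u, +4 for every other letter.
For napkin: n(cons)+4=r, a(vowel)+10=k, p(cons)+4=t, k(cons)+4=o, i(vowel)+10=s, n(cons)+4=r.

rktosr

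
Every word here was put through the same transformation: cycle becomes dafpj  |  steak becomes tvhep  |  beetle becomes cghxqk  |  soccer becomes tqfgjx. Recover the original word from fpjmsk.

engine

In cycle: c→d is +1, y→a is +2, c→f is +3, l→p is +4 — the shift increases by 1 each position. Each letter shifts forward by (position + 1), i.e. 1, 2, 3, … — the shift grows by one for each successive letter.
Decoding fpjmsk: f−1=e, p−2=n, j−3=g, m−4=i, s−5=n, k−6=e.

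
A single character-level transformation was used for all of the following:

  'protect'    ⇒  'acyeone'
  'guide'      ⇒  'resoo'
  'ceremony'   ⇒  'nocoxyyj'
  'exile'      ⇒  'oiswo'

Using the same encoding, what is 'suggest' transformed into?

The shift depends on letter class: consonant p→a is +11, but vowel o→y is +10. Two shifts are in play — +10 for a/e/i/o/u, +11 for every other letter.
For suggest: s(cons)+11=d, u(vowel)+10=e, g(cons)+11=r, g(cons)+11=r, e(vowel)+10=o, s(cons)+11=d, t(cons)+11=e.

derrode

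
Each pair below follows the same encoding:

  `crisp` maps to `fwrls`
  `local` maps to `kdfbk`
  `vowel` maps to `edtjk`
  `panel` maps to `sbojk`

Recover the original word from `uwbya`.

c(2)→f(5) and r(17)→w(22) fit y≡15x+1 (mod 26); the inverse of 15 mod 26 is 7. Each letter's alphabet position (a=0..z=25) is mapped through 15·x+1 mod 26 — an affine cipher.
Decoding uwbya: u(20)→7·(20−1)≡3=d; w(22)→7·(22−1)≡17=r; b(1)→7·(1−1)≡0=a; y(24)→7·(24−1)≡5=f; a(0)→7·(0−1)≡19=t (all mod 26).

draft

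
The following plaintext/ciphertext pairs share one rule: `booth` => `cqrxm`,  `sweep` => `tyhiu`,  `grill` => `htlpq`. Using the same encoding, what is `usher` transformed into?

In booth: b→c is +1, o→q is +2, o→r is +3, t→x is +4 — the shift increases by 1 each position. Each letter shifts forward by (position + 1), i.e. 1, 2, 3, … — the shift grows by one for each successive letter.
For usher: u+1=v, s+2=u, h+3=k, e+4=i, r+5=w.

vukiw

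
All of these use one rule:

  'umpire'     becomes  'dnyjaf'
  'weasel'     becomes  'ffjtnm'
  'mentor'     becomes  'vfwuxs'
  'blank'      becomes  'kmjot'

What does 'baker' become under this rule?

kbtfa

Shifts by position in umpire: pos 0: u→d (+9), pos 1: m→n (+1), pos 2: p→y (+9), pos 3: i→j (+1) — repeating every 2. It's a Vigenère-style cipher with numeric key [9,1]: position i shifts by key[i mod 2].
Applying it to baker: b+9=k, a+1=b, k+9=t, e+1=f, r+9=a.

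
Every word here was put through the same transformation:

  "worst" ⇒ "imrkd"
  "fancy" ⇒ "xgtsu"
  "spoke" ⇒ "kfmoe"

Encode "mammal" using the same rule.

agaagh

w(22)→i(8) and o(14)→m(12) fit y≡19x+6 (mod 26); the inverse of 19 mod 26 is 11. Each letter's alphabet position (a=0..z=25) is mapped through 19·x+6 mod 26 — an affine cipher.
For mammal: m(12)→19·12+6≡0=a; a(0)→19·0+6≡6=g; m(12)→19·12+6≡0=a; m(12)→19·12+6≡0=a; a(0)→19·0+6≡6=g; l(11)→19·11+6≡7=h (all mod 26).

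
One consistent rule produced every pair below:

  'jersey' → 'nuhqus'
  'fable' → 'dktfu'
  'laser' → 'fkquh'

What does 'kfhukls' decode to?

already

j(9)→n(13) and e(4)→u(20) fit y≡9x+10 (mod 26); the inverse of 9 mod 26 is 3. This is an affine cipher: with a=0,…,z=25, each position x becomes (9x+10) mod 26.
Undoing it on kfhukls: k(10)→3·(10−10)≡0=a; f(5)→3·(5−10)≡11=l; h(7)→3·(7−10)≡17=r; u(20)→3·(20−10)≡4=e; k(10)→3·(10−10)≡0=a; l(11)→3·(11−10)≡3=d; s(18)→3·(18−10)≡24=y (all mod 26).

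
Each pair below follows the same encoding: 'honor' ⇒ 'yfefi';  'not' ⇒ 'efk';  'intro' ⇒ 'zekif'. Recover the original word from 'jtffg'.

scoop

Every letter moves 17 places later in the alphabet, wrapping around z→a.
Undoing it on jtffg: j−17=s, t−17=c, f−17=o, f−17=o, g−17=p.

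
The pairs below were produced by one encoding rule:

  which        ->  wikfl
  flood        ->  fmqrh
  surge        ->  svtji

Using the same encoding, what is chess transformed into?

In which: w→w is +0, h→i is +1, i→k is +2, c→f is +3 — the shift increases by 1 each position. Letter i (0-indexed) is shifted by i+0, so successive shifts are 0, 1, 2, ….
For chess: c+0=c, h+1=i, e+2=g, s+3=v, s+4=w.

cigvw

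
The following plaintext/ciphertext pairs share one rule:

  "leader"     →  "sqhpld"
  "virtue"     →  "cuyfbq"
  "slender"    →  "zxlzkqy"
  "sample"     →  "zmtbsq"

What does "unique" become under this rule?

bzpcbq

Shifts by position in leader: pos 0: l→s (+7), pos 1: e→q (+12), pos 2: a→h (+7), pos 3: d→p (+12) — repeating every 2. The shifts repeat in a cycle of length 2: positions 0,1,… shift by +7, +12, then the pattern repeats.
For unique: u+7=b, n+12=z, i+7=p, q+12=c, u+7=b, e+12=q.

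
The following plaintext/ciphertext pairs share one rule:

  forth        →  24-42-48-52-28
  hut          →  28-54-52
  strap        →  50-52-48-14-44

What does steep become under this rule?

50-52-22-22-44

f(#6)→24 and o(#15)→42: differences scale by 2, so n = 2·pos + 12. With a=1..z=26, the number is 2·pos + 12.
For steep: s=19→50, t=20→52, e=5→22, e=5→22, p=16→44.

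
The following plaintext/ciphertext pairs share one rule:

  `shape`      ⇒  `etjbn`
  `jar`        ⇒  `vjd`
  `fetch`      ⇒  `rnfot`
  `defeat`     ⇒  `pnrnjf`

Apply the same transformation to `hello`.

tnxxx

The shift depends on letter class: consonant s→e is +12, but vowel a→j is +9. Two shifts are in play — +9 for a/e/i/o/u, +12 for every other letter.
For hello: h(cons)+12=t, e(vowel)+9=n, l(cons)+12=x, l(cons)+12=x, o(vowel)+9=x.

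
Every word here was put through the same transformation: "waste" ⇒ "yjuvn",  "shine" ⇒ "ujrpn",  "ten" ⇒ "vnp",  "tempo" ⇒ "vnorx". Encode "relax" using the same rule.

The shift depends on letter class: consonant w→y is +2, but vowel a→j is +9. Vowels shift forward by 9 and consonants shift forward by 2.
On relax: r(cons)+2=t, e(vowel)+9=n, l(cons)+2=n, a(vowel)+9=j, x(cons)+2=z.

tnnjz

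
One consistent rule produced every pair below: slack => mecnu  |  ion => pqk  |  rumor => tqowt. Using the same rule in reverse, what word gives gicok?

image

The output letters match the input read backwards, each shifted +2: slack reversed is kcals. Two steps: reverse the string, then apply a Caesar shift of +2.
Decoding gicok: shift back: g−2=e, i−2=g, c−2=a, o−2=m, k−2=i → egami; then reverse → image.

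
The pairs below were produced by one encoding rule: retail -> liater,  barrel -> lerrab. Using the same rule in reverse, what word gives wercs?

The output letters match the input read backwards: retail reversed is liater. It's just the letters in reverse order.
Undoing it on wercs: then reverse → screw.

screw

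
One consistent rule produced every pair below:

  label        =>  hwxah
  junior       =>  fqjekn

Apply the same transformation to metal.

iapwh

Compare letters: l→h is +22, a→w is +22, b→x is +22 — a constant shift. This is a Caesar cipher with shift 22.
On metal: m+22=i, e+22=a, t+22=p, a+22=w, l+22=h.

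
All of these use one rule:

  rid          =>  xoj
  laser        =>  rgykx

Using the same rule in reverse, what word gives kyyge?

essay

Compare letters: r→x is +6, i→o is +6, d→j is +6 — a constant shift. It's a constant shift of +6 (ROT6).
Reversing it on kyyge: k−6=e, y−6=s, y−6=s, g−6=a, e−6=y.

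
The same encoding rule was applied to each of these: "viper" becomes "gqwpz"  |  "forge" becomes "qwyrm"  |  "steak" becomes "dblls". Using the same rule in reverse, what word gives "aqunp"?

pinch

Shifts by position in viper: pos 0: v→g (+11), pos 1: i→q (+8), pos 2: p→w (+7), pos 3: e→p (+11), pos 4: r→z (+8) — repeating every 3. It's a Vigenère-style cipher with numeric key [11,8,7]: position i shifts by key[i mod 3].
Undoing it on aqunp: a−11=p, q−8=i, u−7=n, n−11=c, p−8=h.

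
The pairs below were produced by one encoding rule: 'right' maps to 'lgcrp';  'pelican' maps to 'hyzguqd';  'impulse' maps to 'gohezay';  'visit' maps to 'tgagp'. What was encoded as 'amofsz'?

symbol

r(17)→l(11) and i(8)→g(6) fit y≡15x+16 (mod 26); the inverse of 15 mod 26 is 7. Treating letters as 0–25, the rule is x ↦ 15x + 16 (mod 26).
Undoing it on amofsz: a(0)→7·(0−16)≡18=s; m(12)→7·(12−16)≡24=y; o(14)→7·(14−16)≡12=m; f(5)→7·(5−16)≡1=b; s(18)→7·(18−16)≡14=o; z(25)→7·(25−16)≡11=l (all mod 26).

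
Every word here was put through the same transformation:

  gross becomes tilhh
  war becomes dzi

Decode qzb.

Each pair mirrors across the alphabet (g↔t, r↔i, o↔l): positions sum to 25. Each letter is replaced by its mirror in the alphabet: a↔z, b↔y, c↔x, and so on (the Atbash cipher).
Undoing it on qzb: q↔j, z↔a, b↔y.

jay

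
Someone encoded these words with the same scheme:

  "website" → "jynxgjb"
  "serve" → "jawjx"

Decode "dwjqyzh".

cutlery

The output letters match the input read backwards, each shifted +5: website reversed is etisbew. The word is reversed, then every letter is shifted forward by 5.
Reversing it on dwjqyzh: shift back: d−5=y, w−5=r, j−5=e, q−5=l, y−5=t, z−5=u, h−5=c → yreltuc; then reverse → cutlery.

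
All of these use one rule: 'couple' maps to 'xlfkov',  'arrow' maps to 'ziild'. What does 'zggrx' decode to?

This is the alphabet-reversal cipher (Atbash): a becomes z, b becomes y, etc.
Reversing it on zggrx: z↔a, g↔t, g↔t, r↔i, x↔c.

attic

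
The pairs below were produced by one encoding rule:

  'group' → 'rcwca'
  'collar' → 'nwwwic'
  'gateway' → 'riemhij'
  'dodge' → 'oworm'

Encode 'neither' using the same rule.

ymqesmc

The shift depends on letter class: consonant g→r is +11, but vowel o→w is +8. Two shifts are in play — +8 for a/e/i/o/u, +11 for every other letter.
For neither: n(cons)+11=y, e(vowel)+8=m, i(vowel)+8=q, t(cons)+11=e, h(cons)+11=s, e(vowel)+8=m, r(cons)+11=c.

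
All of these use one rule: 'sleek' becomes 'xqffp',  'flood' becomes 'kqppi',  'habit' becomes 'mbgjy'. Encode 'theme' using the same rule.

ymfrf

The shift depends on letter class: consonant s→x is +5, but vowel e→f is +1. Two shifts are in play — +1 for a/e/i/o/u, +5 for every other letter.
For theme: t(cons)+5=y, h(cons)+5=m, e(vowel)+1=f, m(cons)+5=r, e(vowel)+1=f.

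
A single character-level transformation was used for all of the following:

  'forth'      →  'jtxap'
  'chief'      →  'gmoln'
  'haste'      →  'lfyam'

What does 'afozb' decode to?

waist

The shift increases by 1 at each position, starting from +4: 4, 5, 6, ….
Reversing it on afozb: a−4=w, f−5=a, o−6=i, z−7=s, b−8=t.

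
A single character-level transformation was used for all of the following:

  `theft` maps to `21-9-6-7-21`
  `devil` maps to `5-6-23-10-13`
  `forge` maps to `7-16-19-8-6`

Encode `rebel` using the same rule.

19-6-3-6-13

t is letter #20 and maps to 21: an offset of 1. Each letter is replaced by its alphabet position (a=1..z=26) + 1.
Applying it to rebel: r=18→19, e=5→6, b=2→3, e=5→6, l=12→13.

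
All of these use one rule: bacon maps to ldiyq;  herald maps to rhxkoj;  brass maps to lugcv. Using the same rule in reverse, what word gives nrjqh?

dodge

Shifts by position in bacon: pos 0: b→l (+10), pos 1: a→d (+3), pos 2: c→i (+6), pos 3: o→y (+10), pos 4: n→q (+3) — repeating every 3. A repeating key of period 3 is used — shifts +10, +3, +6 over and over.
Reversing it on nrjqh: n−10=d, r−3=o, j−6=d, q−10=g, h−3=e.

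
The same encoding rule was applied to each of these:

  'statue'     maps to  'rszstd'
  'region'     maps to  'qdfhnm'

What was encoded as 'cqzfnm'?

dragon

Compare letters: s→r is +25, t→s is +25, a→z is +25 — a constant shift. Every letter moves 25 places later in the alphabet, wrapping around z→a.
Decoding cqzfnm: c−25=d, q−25=r, z−25=a, f−25=g, n−25=o, m−25=n.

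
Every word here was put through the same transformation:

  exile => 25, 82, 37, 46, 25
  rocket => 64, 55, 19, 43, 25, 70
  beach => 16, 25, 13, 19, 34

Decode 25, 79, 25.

e(#5)→25 and x(#24)→82: differences scale by 3, so n = 3·pos + 10. Each letter becomes 3×(its alphabet position, a=1..z=26) + 10.
Undoing it on 25, 79, 25: 25→(25−10)÷3=5=e, 79→(79−10)÷3=23=w, 25→(25−10)÷3=5=e.

ewe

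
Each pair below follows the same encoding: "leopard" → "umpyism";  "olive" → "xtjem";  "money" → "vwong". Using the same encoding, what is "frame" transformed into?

Shifts by position in leopard: pos 0: l→u (+9), pos 1: e→m (+8), pos 2: o→p (+1), pos 3: p→y (+9), pos 4: a→i (+8), pos 5: r→s (+1) — repeating every 3. It's a Vigenère-style cipher with numeric key [9,8,1]: position i shifts by key[i mod 3].
On frame: f+9=o, r+8=z, a+1=b, m+9=v, e+8=m.

ozbvm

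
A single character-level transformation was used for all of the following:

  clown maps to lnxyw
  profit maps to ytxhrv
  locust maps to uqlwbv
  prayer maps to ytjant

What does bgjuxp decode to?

Shifts by position in clown: pos 0: c→l (+9), pos 1: l→n (+2), pos 2: o→x (+9), pos 3: w→y (+2) — repeating every 2. The shifts repeat in a cycle of length 2: positions 0,1,… shift by +9, +2, then the pattern repeats.
Reversing it on bgjuxp: b−9=s, g−2=e, j−9=a, u−2=s, x−9=o, p−2=n.

season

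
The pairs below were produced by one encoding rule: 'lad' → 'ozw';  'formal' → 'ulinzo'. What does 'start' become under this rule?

hgzig

Each pair mirrors across the alphabet (l↔o, a↔z, d↔w): positions sum to 25. This is the alphabet-reversal cipher (Atbash): a becomes z, b becomes y, etc.
On start: s↔h, t↔g, a↔z, r↔i, t↔g.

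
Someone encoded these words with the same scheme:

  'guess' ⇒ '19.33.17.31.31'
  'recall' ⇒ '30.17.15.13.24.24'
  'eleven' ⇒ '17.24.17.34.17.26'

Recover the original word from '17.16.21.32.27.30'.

editor

Each letter is replaced by its alphabet position (a=1..z=26) + 12.
Reversing it on 17.16.21.32.27.30: 17→(17−12)÷1=5=e, 16→(16−12)÷1=4=d, 21→(21−12)÷1=9=i, 32→(32−12)÷1=20=t, 27→(27−12)÷1=15=o, 30→(30−12)÷1=18=r.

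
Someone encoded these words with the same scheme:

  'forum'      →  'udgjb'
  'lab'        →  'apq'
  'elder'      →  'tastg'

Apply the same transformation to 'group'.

Compare letters: f→u is +15, o→d is +15, r→g is +15 — a constant shift. This is a Caesar cipher with shift 15.
Applying it to group: g+15=v, r+15=g, o+15=d, u+15=j, p+15=e.

vgdje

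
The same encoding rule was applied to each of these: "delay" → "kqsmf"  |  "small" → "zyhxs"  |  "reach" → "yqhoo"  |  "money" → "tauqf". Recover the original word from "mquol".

Shifts by position in delay: pos 0: d→k (+7), pos 1: e→q (+12), pos 2: l→s (+7), pos 3: a→m (+12) — repeating every 2. A repeating key of period 2 is used — shifts +7, +12 over and over.
Reversing it on mquol: m−7=f, q−12=e, u−7=n, o−12=c, l−7=e.

fence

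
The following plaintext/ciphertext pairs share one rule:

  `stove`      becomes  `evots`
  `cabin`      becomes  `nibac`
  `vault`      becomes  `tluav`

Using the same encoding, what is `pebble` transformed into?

The output letters match the input read backwards: stove reversed is evots. It's just the letters in reverse order.
Applying it to pebble: reverse → elbbep.

elbbep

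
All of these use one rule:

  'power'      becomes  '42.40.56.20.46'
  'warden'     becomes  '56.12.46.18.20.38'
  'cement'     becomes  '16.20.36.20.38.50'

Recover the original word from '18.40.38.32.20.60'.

donkey

p(#16)→42 and o(#15)→40: differences scale by 2, so n = 2·pos + 10. The formula is n = 2×(alphabet index, a=1) + 10.
Undoing it on 18.40.38.32.20.60: 18→(18−10)÷2=4=d, 40→(40−10)÷2=15=o, 38→(38−10)÷2=14=n, 32→(32−10)÷2=11=k, 20→(20−10)÷2=5=e, 60→(60−10)÷2=25=y.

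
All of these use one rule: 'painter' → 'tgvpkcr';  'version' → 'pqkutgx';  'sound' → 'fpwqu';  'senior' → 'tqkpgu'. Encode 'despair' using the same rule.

tkcrugf

The output letters match the input read backwards, each shifted +2: painter reversed is retniap. Two steps: reverse the string, then apply a Caesar shift of +2.
Applying it to despair: reverse → riapsed; then shift: r+2=t, i+2=k, a+2=c, p+2=r, s+2=u, e+2=g, d+2=f.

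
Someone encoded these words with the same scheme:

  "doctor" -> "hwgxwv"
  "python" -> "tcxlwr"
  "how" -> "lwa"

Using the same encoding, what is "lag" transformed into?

Two shifts are in play — +8 for a/e/i/o/u, +4 for every other letter.
Applying it to lag: l(cons)+4=p, a(vowel)+8=i, g(cons)+4=k.

pik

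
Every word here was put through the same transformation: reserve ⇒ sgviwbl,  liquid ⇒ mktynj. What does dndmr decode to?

In reserve: r→s is +1, e→g is +2, s→v is +3, e→i is +4 — the shift increases by 1 each position. Each letter shifts forward by (position + 1), i.e. 1, 2, 3, … — the shift grows by one for each successive letter.
Reversing it on dndmr: d−1=c, n−2=l, d−3=a, m−4=i, r−5=m.

claim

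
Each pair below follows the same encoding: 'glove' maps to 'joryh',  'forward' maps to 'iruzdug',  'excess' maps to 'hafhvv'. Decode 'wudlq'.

Compare letters: g→j is +3, l→o is +3, o→r is +3 — a constant shift. Each letter is shifted forward by 3 in the alphabet (a Caesar shift of +3).
Undoing it on wudlq: w−3=t, u−3=r, d−3=a, l−3=i, q−3=n.

train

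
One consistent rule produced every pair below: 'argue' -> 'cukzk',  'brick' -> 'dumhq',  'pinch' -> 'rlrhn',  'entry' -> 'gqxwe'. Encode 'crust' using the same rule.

The shift increases by 1 at each position, starting from +2: 2, 3, 4, ….
For crust: c+2=e, r+3=u, u+4=y, s+5=x, t+6=z.

euyxz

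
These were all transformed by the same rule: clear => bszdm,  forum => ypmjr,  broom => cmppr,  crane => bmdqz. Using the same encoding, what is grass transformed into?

c(2)→b(1) and l(11)→s(18) fit y≡25x+3 (mod 26); the inverse of 25 mod 26 is 25. Treating letters as 0–25, the rule is x ↦ 25x + 3 (mod 26).
On grass: g(6)→25·6+3≡23=x; r(17)→25·17+3≡12=m; a(0)→25·0+3≡3=d; s(18)→25·18+3≡11=l; s(18)→25·18+3≡11=l (all mod 26).

xmdll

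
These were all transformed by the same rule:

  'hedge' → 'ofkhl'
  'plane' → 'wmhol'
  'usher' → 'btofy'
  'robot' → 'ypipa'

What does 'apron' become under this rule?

Shifts by position in hedge: pos 0: h→o (+7), pos 1: e→f (+1), pos 2: d→k (+7), pos 3: g→h (+1) — repeating every 2. The shifts repeat in a cycle of length 2: positions 0,1,… shift by +7, +1, then the pattern repeats.
On apron: a+7=h, p+1=q, r+7=y, o+1=p, n+7=u.

hqypu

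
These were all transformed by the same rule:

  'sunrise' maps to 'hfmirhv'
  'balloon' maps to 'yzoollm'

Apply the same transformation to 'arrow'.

ziild

Each pair mirrors across the alphabet (s↔h, u↔f, n↔m): positions sum to 25. Letters are reflected about the middle of the alphabet (position → 25−position): Atbash.
Applying it to arrow: a↔z, r↔i, r↔i, o↔l, w↔d.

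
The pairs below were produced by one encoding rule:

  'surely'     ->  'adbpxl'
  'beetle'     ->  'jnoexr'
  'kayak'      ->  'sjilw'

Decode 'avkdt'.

smash

In surely: s→a is +8, u→d is +9, r→b is +10, e→p is +11 — the shift increases by 1 each position. Each letter shifts forward by (position + 8), i.e. 8, 9, 10, … — the shift grows by one for each successive letter.
Undoing it on avkdt: a−8=s, v−9=m, k−10=a, d−11=s, t−12=h.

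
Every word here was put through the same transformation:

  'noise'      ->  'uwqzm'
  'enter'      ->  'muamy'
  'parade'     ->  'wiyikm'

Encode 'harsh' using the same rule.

oiyzo

The shift depends on letter class: consonant n→u is +7, but vowel o→w is +8. Two shifts are in play — +8 for a/e/i/o/u, +7 for every other letter.
For harsh: h(cons)+7=o, a(vowel)+8=i, r(cons)+7=y, s(cons)+7=z, h(cons)+7=o.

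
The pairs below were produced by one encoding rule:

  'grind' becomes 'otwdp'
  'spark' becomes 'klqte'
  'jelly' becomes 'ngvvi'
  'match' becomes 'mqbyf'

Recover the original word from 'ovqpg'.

glade

g(6)→o(14) and r(17)→t(19) fit y≡17x+16 (mod 26); the inverse of 17 mod 26 is 23. Treating letters as 0–25, the rule is x ↦ 17x + 16 (mod 26).
Decoding ovqpg: o(14)→23·(14−16)≡6=g; v(21)→23·(21−16)≡11=l; q(16)→23·(16−16)≡0=a; p(15)→23·(15−16)≡3=d; g(6)→23·(6−16)≡4=e (all mod 26).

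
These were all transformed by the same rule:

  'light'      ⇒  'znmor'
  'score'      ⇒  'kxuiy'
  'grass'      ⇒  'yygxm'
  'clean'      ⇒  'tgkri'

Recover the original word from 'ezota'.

The output letters match the input read backwards, each shifted +6: light reversed is thgil. The word is reversed, then every letter is shifted forward by 6.
Decoding ezota: shift back: e−6=y, z−6=t, o−6=i, t−6=n, a−6=u → ytinu; then reverse → unity.

unity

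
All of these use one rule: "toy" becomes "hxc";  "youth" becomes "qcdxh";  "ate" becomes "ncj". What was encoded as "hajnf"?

weary

The output letters match the input read backwards, each shifted +9: toy reversed is yot. The word is reversed, then every letter is shifted forward by 9.
Decoding hajnf: shift back: h−9=y, a−9=r, j−9=a, n−9=e, f−9=w → yraew; then reverse → weary.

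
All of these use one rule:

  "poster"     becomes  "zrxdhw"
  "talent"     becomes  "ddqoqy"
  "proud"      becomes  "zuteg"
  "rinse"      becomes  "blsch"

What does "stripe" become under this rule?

Shifts by position in poster: pos 0: p→z (+10), pos 1: o→r (+3), pos 2: s→x (+5), pos 3: t→d (+10), pos 4: e→h (+3), pos 5: r→w (+5) — repeating every 3. It's a Vigenère-style cipher with numeric key [10,3,5]: position i shifts by key[i mod 3].
On stripe: s+10=c, t+3=w, r+5=w, i+10=s, p+3=s, e+5=j.

cwwssj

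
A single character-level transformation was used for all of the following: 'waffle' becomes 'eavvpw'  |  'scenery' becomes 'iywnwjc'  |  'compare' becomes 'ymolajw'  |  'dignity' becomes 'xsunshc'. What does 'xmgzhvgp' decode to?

doubtful

w(22)→e(4) and a(0)→a(0) fit y≡25x+0 (mod 26); the inverse of 25 mod 26 is 25. Each letter's alphabet position (a=0..z=25) is mapped through 25·x+0 mod 26 — an affine cipher.
Reversing it on xmgzhvgp: x(23)→25·(23−0)≡3=d; m(12)→25·(12−0)≡14=o; g(6)→25·(6−0)≡20=u; z(25)→25·(25−0)≡1=b; h(7)→25·(7−0)≡19=t; v(21)→25·(21−0)≡5=f; g(6)→25·(6−0)≡20=u; p(15)→25·(15−0)≡11=l (all mod 26).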